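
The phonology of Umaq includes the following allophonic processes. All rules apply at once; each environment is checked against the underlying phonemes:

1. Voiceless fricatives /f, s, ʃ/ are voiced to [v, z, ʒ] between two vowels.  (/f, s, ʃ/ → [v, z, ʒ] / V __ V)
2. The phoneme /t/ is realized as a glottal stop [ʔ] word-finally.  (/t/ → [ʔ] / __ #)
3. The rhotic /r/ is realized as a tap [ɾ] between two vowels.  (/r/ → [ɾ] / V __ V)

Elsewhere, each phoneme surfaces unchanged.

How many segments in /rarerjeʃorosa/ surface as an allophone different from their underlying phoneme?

Segments that undergo a rule: /r/ → [ɾ] (rule 3); /ʃ/ → [ʒ] (rule 1); /r/ → [ɾ] (rule 3); /s/ → [z] (rule 1).
All other segments surface unchanged.

4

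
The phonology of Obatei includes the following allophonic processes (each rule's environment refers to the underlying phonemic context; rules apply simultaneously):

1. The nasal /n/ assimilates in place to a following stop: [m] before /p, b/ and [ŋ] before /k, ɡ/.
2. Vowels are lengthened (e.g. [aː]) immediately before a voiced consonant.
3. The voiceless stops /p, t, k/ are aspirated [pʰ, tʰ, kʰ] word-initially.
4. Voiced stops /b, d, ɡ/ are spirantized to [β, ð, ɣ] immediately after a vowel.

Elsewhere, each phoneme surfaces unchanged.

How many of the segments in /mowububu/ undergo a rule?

Segments that undergo a rule: /o/ → [oː] (rule 2); /u/ → [uː] (rule 2); /b/ → [β] (rule 4); /u/ → [uː] (rule 2); /b/ → [β] (rule 4).
All other segments surface unchanged.

5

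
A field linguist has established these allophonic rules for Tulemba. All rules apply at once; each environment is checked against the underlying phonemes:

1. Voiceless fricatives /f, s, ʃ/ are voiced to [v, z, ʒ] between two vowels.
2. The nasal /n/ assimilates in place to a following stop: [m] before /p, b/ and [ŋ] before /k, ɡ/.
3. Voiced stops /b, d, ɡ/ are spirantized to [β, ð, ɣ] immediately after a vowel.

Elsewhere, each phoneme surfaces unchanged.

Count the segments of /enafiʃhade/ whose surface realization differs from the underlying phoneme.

Segments that undergo a rule: /f/ → [v] (rule 1); /d/ → [ð] (rule 3).
All other segments surface unchanged.

2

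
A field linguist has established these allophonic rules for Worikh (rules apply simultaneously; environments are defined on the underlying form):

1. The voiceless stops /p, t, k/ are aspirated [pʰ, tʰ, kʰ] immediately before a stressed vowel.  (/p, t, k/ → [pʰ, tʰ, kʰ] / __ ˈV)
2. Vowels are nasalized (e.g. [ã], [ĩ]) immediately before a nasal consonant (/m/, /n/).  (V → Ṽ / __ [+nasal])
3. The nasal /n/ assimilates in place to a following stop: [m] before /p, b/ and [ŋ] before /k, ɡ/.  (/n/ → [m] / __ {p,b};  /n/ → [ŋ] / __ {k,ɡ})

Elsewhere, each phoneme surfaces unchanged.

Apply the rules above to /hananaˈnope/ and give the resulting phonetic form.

/h/ (word-initial): no rule targets it → [h].
/a/ meets the environment for rule 2 (before a nasal consonant) → [ã].
/n/ (between /a/ and /a/) is in the target of rule 3 but the environment (before a labial or velar stop) is not met → [n].
/a/ meets the environment for rule 2 (before a nasal consonant) → [ã].
/n/ (between /a/ and /a/): rule 3 targets it, but not before a labial or velar stop → unchanged [n].
/a/ meets the environment for rule 2 (before a nasal consonant) → [ã].
/n/ — between /a/ and /o/; rule 3 does not apply here → [n].
/o/ (between /n/ and /p/) fails the environment for rule 2, so it stays [o].
/p/ — between /o/ and /e/; rule 1 does not apply here → [p].
/e/ (word-final) fails the environment for rule 2, so it stays [e].

[hãnãnãˈnope]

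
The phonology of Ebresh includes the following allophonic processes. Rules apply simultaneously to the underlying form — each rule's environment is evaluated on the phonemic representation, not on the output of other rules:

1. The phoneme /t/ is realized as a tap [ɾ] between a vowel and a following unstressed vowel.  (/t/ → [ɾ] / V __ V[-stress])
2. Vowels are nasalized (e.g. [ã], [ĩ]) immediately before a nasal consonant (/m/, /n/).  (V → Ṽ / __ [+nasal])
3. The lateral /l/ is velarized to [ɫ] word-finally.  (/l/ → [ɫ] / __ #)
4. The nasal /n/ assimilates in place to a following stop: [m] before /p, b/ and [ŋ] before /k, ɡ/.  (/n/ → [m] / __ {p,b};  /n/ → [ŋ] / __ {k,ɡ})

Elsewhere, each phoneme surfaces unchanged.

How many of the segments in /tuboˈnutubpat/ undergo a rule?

2

Segments that undergo a rule: /o/ → [õ] (rule 2); /t/ → [ɾ] (rule 1).
All other segments surface unchanged.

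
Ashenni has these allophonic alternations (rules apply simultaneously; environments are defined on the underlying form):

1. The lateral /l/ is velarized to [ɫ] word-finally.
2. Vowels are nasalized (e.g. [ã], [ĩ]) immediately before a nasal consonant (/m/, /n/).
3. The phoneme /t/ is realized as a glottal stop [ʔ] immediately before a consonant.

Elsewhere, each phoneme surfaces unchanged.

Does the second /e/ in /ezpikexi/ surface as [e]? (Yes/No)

/e/ — between /k/ and /x/; rule 2 does not apply here → [e].
The actual realization is [e], which matches [e].

Yes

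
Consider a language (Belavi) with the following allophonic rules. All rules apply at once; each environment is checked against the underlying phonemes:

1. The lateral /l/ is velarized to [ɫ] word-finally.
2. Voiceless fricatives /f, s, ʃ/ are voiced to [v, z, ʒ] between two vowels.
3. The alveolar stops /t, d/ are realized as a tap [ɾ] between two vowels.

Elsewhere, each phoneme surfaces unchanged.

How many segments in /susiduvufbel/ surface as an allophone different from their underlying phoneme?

Segments that undergo a rule: /s/ → [z] (rule 2); /d/ → [ɾ] (rule 3); /l/ → [ɫ] (rule 1).
All other segments surface unchanged.

3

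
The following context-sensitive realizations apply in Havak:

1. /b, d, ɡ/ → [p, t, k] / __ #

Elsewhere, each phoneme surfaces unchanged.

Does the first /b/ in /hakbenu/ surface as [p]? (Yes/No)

No

/b/ (between /k/ and /e/) is in the target of rule 1 but the environment (word-finally) is not met → [b].
The actual realization is [b], not [p].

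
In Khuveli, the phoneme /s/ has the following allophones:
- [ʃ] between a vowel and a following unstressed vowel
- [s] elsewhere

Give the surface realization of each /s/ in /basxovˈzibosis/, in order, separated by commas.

[s], [ʃ], [s]

Occurrence 1 (position 3): no conditioning environment matches → elsewhere allophone [s].
Occurrence 2 (position 11): between a vowel and a following unstressed vowel → [ʃ].
Occurrence 3 (position 13): no conditioning environment matches → elsewhere allophone [s].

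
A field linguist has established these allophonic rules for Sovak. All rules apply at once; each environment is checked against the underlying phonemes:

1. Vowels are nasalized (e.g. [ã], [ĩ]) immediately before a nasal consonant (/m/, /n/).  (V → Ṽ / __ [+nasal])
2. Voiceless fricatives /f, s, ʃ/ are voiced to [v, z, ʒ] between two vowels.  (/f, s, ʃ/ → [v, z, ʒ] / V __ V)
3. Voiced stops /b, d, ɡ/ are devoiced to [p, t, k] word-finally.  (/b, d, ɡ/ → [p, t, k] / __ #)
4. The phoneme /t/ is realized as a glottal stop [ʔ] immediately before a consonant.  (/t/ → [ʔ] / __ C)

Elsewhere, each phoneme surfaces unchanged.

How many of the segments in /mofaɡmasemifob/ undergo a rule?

Segments that undergo a rule: /f/ → [v] (rule 2); /s/ → [z] (rule 2); /e/ → [ẽ] (rule 1); /f/ → [v] (rule 2); /b/ → [p] (rule 3).
All other segments surface unchanged.

5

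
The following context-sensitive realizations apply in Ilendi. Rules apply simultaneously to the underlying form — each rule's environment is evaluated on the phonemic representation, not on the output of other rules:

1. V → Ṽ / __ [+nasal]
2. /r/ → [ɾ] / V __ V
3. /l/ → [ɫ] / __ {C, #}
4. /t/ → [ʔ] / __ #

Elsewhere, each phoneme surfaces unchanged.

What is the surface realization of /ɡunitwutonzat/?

/ɡ/ (word-initial): no rule targets it → [ɡ].
Rule 1 applies to /u/ (between /ɡ/ and /n/: before a nasal consonant) → [ũ].
/n/ stays [n].
/i/ (between /n/ and /t/) fails the environment for rule 1, so it stays [i].
/t/ (between /i/ and /w/) is in the target of rule 4 but the environment (word-finally) is not met → [t].
/w/ (between /t/ and /u/) is unaffected → [w].
/u/ — between /w/ and /t/; rule 1 does not apply here → [u].
/t/ — between /u/ and /o/; rule 4 does not apply here → [t].
/o/ (between /t/ and /n/): before a nasal consonant, so rule 1 applies → [õ].
/n/ (between /o/ and /z/): no rule targets it → [n].
/z/ (between /n/ and /a/) is unaffected → [z].
/a/ (between /z/ and /t/): rule 1 targets it, but not before a nasal consonant → unchanged [a].
/t/ — word-final, word-finally — surfaces as [ʔ] (rule 4).

[ɡũnitwutõnzaʔ]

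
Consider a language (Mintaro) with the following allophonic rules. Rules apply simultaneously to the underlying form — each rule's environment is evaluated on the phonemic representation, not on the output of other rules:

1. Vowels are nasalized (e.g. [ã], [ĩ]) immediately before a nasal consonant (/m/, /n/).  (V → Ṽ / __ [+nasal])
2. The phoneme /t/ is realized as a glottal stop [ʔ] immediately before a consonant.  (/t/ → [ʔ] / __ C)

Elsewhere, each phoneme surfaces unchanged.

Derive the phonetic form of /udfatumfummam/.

[udfatũmfũmmãm]

/u/ — word-initial; rule 1 does not apply here → [u].
/d/ (between /u/ and /f/) is unaffected → [d].
/f/ (between /d/ and /a/) is unaffected → [f].
/a/ — between /f/ and /t/; rule 1 does not apply here → [a].
/t/ (between /a/ and /u/) fails the environment for rule 2, so it stays [t].
/u/ meets the environment for rule 1 (before a nasal consonant) → [ũ].
/m/ stays [m].
/f/ (between /m/ and /u/): no rule targets it → [f].
Rule 1 applies to /u/ (between /f/ and /m/: before a nasal consonant) → [ũ].
/m/ (between /u/ and /m/) is unaffected → [m].
/m/ stays [m].
/a/ meets the environment for rule 1 (before a nasal consonant) → [ã].
/m/ — not in any rule's target class → [m].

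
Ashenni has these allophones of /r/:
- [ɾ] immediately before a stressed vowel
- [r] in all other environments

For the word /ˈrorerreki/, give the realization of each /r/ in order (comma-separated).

Occurrence 1 (position 1): immediately before a stressed vowel → [ɾ].
Occurrence 2 (position 3): no conditioning environment matches → elsewhere allophone [r].
Occurrence 3 (position 5): no conditioning environment matches → elsewhere allophone [r].
Occurrence 4 (position 6): no conditioning environment matches → elsewhere allophone [r].

[ɾ], [r], [r], [r]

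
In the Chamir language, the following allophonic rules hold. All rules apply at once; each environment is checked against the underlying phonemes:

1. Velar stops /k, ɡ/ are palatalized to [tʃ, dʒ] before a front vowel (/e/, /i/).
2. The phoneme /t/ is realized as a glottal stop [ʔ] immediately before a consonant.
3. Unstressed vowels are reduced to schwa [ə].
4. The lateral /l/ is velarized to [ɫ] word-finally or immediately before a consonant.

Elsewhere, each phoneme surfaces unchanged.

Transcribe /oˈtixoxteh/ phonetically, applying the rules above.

/o/ — word-initial, in an unstressed syllable — surfaces as [ə] (rule 3).
/t/ (between /o/ and /i/) is in the target of rule 2 but the environment (immediately before a consonant) is not met → [t].
/i/ — between /t/ and /x/; rule 3 does not apply here → [i].
/x/ stays [x].
/o/ — between /x/ and /x/, in an unstressed syllable — surfaces as [ə] (rule 3).
/x/ — not in any rule's target class → [x].
/t/ (between /x/ and /e/): rule 2 targets it, but not immediately before a consonant → unchanged [t].
/e/ (between /t/ and /h/): in an unstressed syllable, so rule 3 applies → [ə].
/h/ (word-final) is unaffected → [h].

[əˈtixəxtəh]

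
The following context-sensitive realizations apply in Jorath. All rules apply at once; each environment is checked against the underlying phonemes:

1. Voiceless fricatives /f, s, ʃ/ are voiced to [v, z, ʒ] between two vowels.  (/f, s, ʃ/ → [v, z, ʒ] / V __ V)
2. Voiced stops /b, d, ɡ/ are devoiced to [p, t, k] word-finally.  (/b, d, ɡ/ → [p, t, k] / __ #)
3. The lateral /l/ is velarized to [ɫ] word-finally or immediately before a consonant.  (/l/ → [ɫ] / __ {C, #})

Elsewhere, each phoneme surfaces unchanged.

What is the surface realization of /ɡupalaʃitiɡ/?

[ɡupalaʒitik]

/ɡ/ — word-initial; rule 2 does not apply here → [ɡ].
/u/ — not in any rule's target class → [u].
/p/ (between /u/ and /a/) is unaffected → [p].
/a/ — not in any rule's target class → [a].
/l/ (between /a/ and /a/) is in the target of rule 3 but the environment (word-finally or immediately before a consonant) is not met → [l].
/a/ — not in any rule's target class → [a].
/ʃ/ — between /a/ and /i/, between two vowels — surfaces as [ʒ] (rule 1).
/i/ (between /ʃ/ and /t/): no rule targets it → [i].
/t/ (between /i/ and /i/): no rule targets it → [t].
/i/ stays [i].
/ɡ/ (word-final): word-finally, so rule 2 applies → [k].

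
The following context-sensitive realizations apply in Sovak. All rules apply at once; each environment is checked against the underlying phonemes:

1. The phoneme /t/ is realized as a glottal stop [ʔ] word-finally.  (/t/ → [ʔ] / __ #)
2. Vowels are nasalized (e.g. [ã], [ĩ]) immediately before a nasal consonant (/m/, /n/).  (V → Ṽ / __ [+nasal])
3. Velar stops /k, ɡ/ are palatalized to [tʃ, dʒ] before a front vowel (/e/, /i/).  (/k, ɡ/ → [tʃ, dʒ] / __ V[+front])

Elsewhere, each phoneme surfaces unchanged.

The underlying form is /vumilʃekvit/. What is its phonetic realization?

[vũmilʃekviʔ]

Rule 2 applies to /u/ (between /v/ and /m/: before a nasal consonant) → [ũ].
/i/ (between /m/ and /l/): rule 2 targets it, but not before a nasal consonant → unchanged [i].
/e/ (between /ʃ/ and /k/) is in the target of rule 2 but the environment (before a nasal consonant) is not met → [e].
/k/ (between /e/ and /v/) is in the target of rule 3 but the environment (before a front vowel) is not met → [k].
/i/ (between /v/ and /t/) fails the environment for rule 2, so it stays [i].
/t/ (word-final): word-finally, so rule 1 applies → [ʔ].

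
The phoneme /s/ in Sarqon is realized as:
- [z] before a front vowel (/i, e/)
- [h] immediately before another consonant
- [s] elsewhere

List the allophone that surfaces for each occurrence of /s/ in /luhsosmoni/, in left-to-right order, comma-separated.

Occurrence 1 (position 4): no conditioning environment matches → elsewhere allophone [s].
Occurrence 2 (position 6): immediately before another consonant → [h].

[s], [h]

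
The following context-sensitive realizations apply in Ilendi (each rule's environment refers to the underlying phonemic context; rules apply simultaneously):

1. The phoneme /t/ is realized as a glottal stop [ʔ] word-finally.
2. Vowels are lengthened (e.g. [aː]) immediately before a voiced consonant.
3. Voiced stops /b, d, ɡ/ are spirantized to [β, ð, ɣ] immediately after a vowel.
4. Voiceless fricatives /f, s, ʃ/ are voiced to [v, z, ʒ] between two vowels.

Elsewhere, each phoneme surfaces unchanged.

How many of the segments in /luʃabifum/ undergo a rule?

Segments that undergo a rule: /ʃ/ → [ʒ] (rule 4); /a/ → [aː] (rule 2); /b/ → [β] (rule 3); /f/ → [v] (rule 4); /u/ → [uː] (rule 2).
All other segments surface unchanged.

5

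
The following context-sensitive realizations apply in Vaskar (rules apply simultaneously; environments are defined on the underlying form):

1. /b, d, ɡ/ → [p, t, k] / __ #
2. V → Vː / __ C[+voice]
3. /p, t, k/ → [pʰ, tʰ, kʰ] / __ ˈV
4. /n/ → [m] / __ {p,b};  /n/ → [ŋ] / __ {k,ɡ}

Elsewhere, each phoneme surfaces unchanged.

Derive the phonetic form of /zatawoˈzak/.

[zataːwoːˈzak]

/a/ (between /z/ and /t/) fails the environment for rule 2, so it stays [a].
/t/ (between /a/ and /a/) is in the target of rule 3 but the environment (immediately before a stressed vowel) is not met → [t].
/a/ — between /t/ and /w/, before a voiced consonant — surfaces as [aː] (rule 2).
Rule 2 applies to /o/ (between /w/ and /z/: before a voiced consonant) → [oː].
/a/ (between /z/ and /k/): rule 2 targets it, but not before a voiced consonant → unchanged [a].
/k/ (word-final) fails the environment for rule 3, so it stays [k].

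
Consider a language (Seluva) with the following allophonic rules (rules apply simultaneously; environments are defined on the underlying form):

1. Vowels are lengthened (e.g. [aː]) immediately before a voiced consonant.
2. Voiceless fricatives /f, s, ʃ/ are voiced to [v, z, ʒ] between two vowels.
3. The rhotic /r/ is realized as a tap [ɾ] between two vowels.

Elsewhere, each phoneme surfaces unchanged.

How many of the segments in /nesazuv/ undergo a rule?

3

Segments that undergo a rule: /s/ → [z] (rule 2); /a/ → [aː] (rule 1); /u/ → [uː] (rule 1).
All other segments surface unchanged.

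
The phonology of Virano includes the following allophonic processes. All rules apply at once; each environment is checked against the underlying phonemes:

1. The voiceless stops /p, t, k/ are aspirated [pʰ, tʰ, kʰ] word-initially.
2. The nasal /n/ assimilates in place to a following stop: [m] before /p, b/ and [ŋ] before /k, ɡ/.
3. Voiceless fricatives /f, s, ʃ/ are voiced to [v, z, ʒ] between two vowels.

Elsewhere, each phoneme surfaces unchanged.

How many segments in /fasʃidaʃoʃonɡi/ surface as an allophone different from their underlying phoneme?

Segments that undergo a rule: /ʃ/ → [ʒ] (rule 3); /ʃ/ → [ʒ] (rule 3); /n/ → [ŋ] (rule 2).
All other segments surface unchanged.

3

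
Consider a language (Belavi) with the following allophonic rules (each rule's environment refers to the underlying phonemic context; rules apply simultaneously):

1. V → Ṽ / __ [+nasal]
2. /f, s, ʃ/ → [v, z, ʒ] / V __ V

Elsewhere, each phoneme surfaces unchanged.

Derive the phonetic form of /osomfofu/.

[ozõmfovu]

/o/ (word-initial) fails the environment for rule 1, so it stays [o].
/s/ (between /o/ and /o/) occurs between two vowels → [z] by rule 2.
/o/ (between /s/ and /m/): before a nasal consonant, so rule 1 applies → [õ].
/m/ (between /o/ and /f/) is unaffected → [m].
/f/ (between /m/ and /o/) is in the target of rule 2 but the environment (between two vowels) is not met → [f].
/o/ (between /f/ and /f/): rule 1 targets it, but not before a nasal consonant → unchanged [o].
Rule 2 applies to /f/ (between /o/ and /u/: between two vowels) → [v].
/u/ — word-final; rule 1 does not apply here → [u].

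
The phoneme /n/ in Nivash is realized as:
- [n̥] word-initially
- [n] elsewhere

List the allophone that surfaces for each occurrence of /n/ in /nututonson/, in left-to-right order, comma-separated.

[n̥], [n], [n]

Occurrence 1 (position 1): word-initially → [n̥].
Occurrence 2 (position 7): no conditioning environment matches → elsewhere allophone [n].
Occurrence 3 (position 10): no conditioning environment matches → elsewhere allophone [n].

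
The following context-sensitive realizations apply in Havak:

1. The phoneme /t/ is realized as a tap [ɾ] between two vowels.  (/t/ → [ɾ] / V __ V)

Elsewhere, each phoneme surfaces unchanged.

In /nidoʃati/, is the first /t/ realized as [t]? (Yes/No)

No

Rule 1 applies to /t/ (between /a/ and /i/: between two vowels) → [ɾ].
The actual realization is [ɾ], not [t].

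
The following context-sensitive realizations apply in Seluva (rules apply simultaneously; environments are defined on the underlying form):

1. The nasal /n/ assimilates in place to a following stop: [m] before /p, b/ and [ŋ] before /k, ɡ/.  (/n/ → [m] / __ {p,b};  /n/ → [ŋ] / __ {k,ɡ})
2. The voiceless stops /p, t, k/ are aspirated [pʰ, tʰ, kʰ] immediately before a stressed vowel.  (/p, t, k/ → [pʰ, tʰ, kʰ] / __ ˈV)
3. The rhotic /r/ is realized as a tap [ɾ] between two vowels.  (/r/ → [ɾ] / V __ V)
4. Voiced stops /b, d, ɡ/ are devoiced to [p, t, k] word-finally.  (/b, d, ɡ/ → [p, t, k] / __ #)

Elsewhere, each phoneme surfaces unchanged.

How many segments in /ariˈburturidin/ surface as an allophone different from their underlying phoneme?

2

Segments that undergo a rule: /r/ → [ɾ] (rule 3); /r/ → [ɾ] (rule 3).
All other segments surface unchanged.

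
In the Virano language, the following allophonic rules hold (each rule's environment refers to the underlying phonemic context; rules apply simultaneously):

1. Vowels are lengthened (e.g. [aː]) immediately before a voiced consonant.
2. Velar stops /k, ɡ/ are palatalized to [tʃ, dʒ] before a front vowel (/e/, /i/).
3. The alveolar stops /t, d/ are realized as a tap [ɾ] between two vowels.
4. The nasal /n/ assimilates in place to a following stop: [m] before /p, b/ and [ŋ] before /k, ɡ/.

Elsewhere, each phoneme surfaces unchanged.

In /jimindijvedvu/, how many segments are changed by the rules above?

Segments that undergo a rule: /i/ → [iː] (rule 1); /i/ → [iː] (rule 1); /i/ → [iː] (rule 1); /e/ → [eː] (rule 1).
All other segments surface unchanged.

4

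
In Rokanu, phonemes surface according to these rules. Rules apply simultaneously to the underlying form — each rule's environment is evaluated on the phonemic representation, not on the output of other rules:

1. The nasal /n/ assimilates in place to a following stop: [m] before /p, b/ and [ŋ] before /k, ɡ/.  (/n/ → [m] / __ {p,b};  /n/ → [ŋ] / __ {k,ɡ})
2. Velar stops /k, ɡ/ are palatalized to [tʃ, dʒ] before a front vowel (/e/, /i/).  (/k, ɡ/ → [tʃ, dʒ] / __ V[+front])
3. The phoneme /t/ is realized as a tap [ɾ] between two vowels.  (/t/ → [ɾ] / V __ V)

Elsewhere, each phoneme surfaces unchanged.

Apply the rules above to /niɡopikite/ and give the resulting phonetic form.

[niɡopitʃiɾe]

/n/ (word-initial): rule 1 targets it, but not before a labial or velar stop → unchanged [n].
/ɡ/ (between /i/ and /o/) is in the target of rule 2 but the environment (before a front vowel) is not met → [ɡ].
Rule 2 applies to /k/ (between /i/ and /i/: before a front vowel) → [tʃ].
Rule 3 applies to /t/ (between /i/ and /e/: between two vowels) → [ɾ].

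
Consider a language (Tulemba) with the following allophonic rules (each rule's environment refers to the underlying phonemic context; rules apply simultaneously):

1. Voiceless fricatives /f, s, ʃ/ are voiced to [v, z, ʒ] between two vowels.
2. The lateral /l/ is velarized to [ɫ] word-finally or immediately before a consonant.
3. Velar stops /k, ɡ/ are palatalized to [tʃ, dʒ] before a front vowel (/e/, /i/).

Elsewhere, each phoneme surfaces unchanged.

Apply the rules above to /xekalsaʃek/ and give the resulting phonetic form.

/x/ — not in any rule's target class → [x].
/e/ stays [e].
/k/ (between /e/ and /a/): rule 3 targets it, but not before a front vowel → unchanged [k].
/a/ stays [a].
/l/ — between /a/ and /s/, word-finally or immediately before a consonant — surfaces as [ɫ] (rule 2).
/s/ (between /l/ and /a/) fails the environment for rule 1, so it stays [s].
/a/ — not in any rule's target class → [a].
/ʃ/ (between /a/ and /e/): between two vowels, so rule 1 applies → [ʒ].
/e/ — not in any rule's target class → [e].
/k/ (word-final): rule 3 targets it, but not before a front vowel → unchanged [k].

[xekaɫsaʒek]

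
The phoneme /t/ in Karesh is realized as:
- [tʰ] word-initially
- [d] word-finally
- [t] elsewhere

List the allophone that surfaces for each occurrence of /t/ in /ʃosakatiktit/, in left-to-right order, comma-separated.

Occurrence 1 (position 7): no conditioning environment matches → elsewhere allophone [t].
Occurrence 2 (position 10): no conditioning environment matches → elsewhere allophone [t].
Occurrence 3 (position 12): word-finally → [d].

[t], [t], [d]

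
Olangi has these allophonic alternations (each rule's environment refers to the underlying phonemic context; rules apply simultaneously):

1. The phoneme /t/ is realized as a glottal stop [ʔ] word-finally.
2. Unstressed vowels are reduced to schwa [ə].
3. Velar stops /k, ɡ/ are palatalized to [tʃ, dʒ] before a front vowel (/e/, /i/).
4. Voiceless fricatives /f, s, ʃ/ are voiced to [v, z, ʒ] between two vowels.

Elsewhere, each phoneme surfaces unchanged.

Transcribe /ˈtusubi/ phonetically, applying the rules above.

/t/ (word-initial) is in the target of rule 1 but the environment (word-finally) is not met → [t].
/u/ (between /t/ and /s/) is in the target of rule 2 but the environment (in an unstressed syllable) is not met → [u].
/s/ (between /u/ and /u/): between two vowels, so rule 4 applies → [z].
Rule 2 applies to /u/ (between /s/ and /b/: in an unstressed syllable) → [ə].
/b/ (between /u/ and /i/) is unaffected → [b].
/i/ — word-final, in an unstressed syllable — surfaces as [ə] (rule 2).

[ˈtuzəbə]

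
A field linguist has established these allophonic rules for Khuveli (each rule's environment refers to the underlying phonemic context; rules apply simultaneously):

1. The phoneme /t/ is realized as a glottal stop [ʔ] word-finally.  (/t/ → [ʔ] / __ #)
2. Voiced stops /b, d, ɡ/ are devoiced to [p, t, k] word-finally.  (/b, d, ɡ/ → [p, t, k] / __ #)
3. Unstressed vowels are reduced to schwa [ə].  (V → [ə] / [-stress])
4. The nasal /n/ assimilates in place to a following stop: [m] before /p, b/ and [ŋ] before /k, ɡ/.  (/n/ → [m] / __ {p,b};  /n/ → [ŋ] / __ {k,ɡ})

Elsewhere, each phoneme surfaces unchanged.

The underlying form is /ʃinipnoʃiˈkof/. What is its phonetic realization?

[ʃənəpnəʃəˈkof]

/ʃ/ — not in any rule's target class → [ʃ].
Rule 3 applies to /i/ (between /ʃ/ and /n/: in an unstressed syllable) → [ə].
/n/ (between /i/ and /i/) fails the environment for rule 4, so it stays [n].
/i/ (between /n/ and /p/): in an unstressed syllable, so rule 3 applies → [ə].
/p/ (between /i/ and /n/): no rule targets it → [p].
/n/ (between /p/ and /o/) fails the environment for rule 4, so it stays [n].
/o/ (between /n/ and /ʃ/): in an unstressed syllable, so rule 3 applies → [ə].
/ʃ/ (between /o/ and /i/) is unaffected → [ʃ].
/i/ — between /ʃ/ and /k/, in an unstressed syllable — surfaces as [ə] (rule 3).
/k/ (between /i/ and /o/) is unaffected → [k].
/o/ (between /k/ and /f/) fails the environment for rule 3, so it stays [o].
/f/ — not in any rule's target class → [f].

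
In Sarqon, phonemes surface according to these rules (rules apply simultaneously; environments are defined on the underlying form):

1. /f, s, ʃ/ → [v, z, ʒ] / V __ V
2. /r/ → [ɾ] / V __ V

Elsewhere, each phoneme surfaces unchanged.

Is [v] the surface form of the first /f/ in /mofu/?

Yes

/f/ (between /o/ and /u/): between two vowels, so rule 1 applies → [v].
The actual realization is [v], which matches [v].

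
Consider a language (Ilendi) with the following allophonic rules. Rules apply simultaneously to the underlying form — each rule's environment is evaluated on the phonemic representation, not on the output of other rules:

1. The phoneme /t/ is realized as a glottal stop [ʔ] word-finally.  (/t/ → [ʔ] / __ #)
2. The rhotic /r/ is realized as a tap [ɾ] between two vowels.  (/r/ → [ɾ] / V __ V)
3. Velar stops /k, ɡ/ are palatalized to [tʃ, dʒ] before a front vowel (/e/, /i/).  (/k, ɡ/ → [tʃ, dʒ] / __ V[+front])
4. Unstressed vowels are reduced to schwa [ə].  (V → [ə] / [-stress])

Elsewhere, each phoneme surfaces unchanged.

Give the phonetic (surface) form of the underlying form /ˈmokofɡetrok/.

[ˈmokəfdʒətrək]

/m/ stays [m].
/o/ (between /m/ and /k/) fails the environment for rule 4, so it stays [o].
/k/ (between /o/ and /o/) is in the target of rule 3 but the environment (before a front vowel) is not met → [k].
/o/ (between /k/ and /f/): in an unstressed syllable, so rule 4 applies → [ə].
/f/ stays [f].
/ɡ/ (between /f/ and /e/): before a front vowel, so rule 3 applies → [dʒ].
/e/ (between /ɡ/ and /t/) occurs in an unstressed syllable → [ə] by rule 4.
/t/ — between /e/ and /r/; rule 1 does not apply here → [t].
/r/ (between /t/ and /o/) fails the environment for rule 2, so it stays [r].
Rule 4 applies to /o/ (between /r/ and /k/: in an unstressed syllable) → [ə].
/k/ — word-final; rule 3 does not apply here → [k].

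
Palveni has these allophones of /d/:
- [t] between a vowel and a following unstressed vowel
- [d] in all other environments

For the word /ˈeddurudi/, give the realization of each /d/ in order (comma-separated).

Occurrence 1 (position 2): no conditioning environment matches → elsewhere allophone [d].
Occurrence 2 (position 3): no conditioning environment matches → elsewhere allophone [d].
Occurrence 3 (position 7): between a vowel and a following unstressed vowel → [t].

[d], [d], [t]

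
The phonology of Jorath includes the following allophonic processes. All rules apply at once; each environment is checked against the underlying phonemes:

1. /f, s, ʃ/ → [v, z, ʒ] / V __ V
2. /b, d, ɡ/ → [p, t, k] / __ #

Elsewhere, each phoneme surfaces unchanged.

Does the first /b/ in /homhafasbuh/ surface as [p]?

No

/b/ (between /s/ and /u/) fails the environment for rule 2, so it stays [b].
The actual realization is [b], not [p].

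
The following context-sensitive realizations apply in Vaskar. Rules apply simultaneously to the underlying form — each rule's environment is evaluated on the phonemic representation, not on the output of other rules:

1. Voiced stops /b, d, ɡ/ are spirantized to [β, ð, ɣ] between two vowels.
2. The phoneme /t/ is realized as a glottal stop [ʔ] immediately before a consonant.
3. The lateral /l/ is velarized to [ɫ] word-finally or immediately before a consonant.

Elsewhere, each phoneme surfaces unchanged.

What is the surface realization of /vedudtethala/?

[veðudteʔhala]

/v/ — not in any rule's target class → [v].
/e/ (between /v/ and /d/): no rule targets it → [e].
/d/ meets the environment for rule 1 (between two vowels) → [ð].
/u/ (between /d/ and /d/) is unaffected → [u].
/d/ (between /u/ and /t/) fails the environment for rule 1, so it stays [d].
/t/ (between /d/ and /e/): rule 2 targets it, but not immediately before a consonant → unchanged [t].
/e/ (between /t/ and /t/) is unaffected → [e].
/t/ (between /e/ and /h/): immediately before a consonant, so rule 2 applies → [ʔ].
/h/ — not in any rule's target class → [h].
/a/ stays [a].
/l/ (between /a/ and /a/): rule 3 targets it, but not word-finally or immediately before a consonant → unchanged [l].
/a/ (word-final) is unaffected → [a].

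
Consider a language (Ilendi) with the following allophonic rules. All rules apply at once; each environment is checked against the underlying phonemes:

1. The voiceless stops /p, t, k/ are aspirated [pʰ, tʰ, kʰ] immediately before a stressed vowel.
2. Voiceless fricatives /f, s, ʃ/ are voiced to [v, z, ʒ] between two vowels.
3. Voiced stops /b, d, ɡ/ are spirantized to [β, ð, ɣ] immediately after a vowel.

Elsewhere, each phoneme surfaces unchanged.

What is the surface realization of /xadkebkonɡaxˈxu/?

[xaðkeβkonɡaxˈxu]

/x/ stays [x].
/a/ — not in any rule's target class → [a].
Rule 3 applies to /d/ (between /a/ and /k/: immediately after a vowel) → [ð].
/k/ (between /d/ and /e/) is in the target of rule 1 but the environment (immediately before a stressed vowel) is not met → [k].
/e/ (between /k/ and /b/): no rule targets it → [e].
Rule 3 applies to /b/ (between /e/ and /k/: immediately after a vowel) → [β].
/k/ (between /b/ and /o/) fails the environment for rule 1, so it stays [k].
/o/ (between /k/ and /n/): no rule targets it → [o].
/n/ (between /o/ and /ɡ/): no rule targets it → [n].
/ɡ/ (between /n/ and /a/) is in the target of rule 3 but the environment (immediately after a vowel) is not met → [ɡ].
/a/ stays [a].
/x/ stays [x].
/x/ (between /x/ and /u/): no rule targets it → [x].
/u/ (word-final) is unaffected → [u].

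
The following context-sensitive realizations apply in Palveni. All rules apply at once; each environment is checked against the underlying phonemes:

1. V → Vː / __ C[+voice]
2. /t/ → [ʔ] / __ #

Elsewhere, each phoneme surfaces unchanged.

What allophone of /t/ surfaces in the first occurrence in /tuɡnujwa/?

/t/ (word-initial): rule 2 targets it, but not word-finally → unchanged [t].

[t]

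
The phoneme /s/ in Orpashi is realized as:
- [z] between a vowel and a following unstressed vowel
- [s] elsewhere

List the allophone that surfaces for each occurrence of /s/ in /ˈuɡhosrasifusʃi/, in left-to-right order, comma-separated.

[s], [z], [s]

Occurrence 1 (position 5): no conditioning environment matches → elsewhere allophone [s].
Occurrence 2 (position 8): between a vowel and a following unstressed vowel → [z].
Occurrence 3 (position 12): no conditioning environment matches → elsewhere allophone [s].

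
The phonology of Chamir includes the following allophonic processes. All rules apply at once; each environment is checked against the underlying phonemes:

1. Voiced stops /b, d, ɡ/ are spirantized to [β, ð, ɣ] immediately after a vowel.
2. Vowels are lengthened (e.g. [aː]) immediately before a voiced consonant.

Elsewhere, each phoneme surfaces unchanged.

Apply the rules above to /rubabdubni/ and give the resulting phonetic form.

[ruːβaːβduːβni]

/r/ (word-initial): no rule targets it → [r].
/u/ meets the environment for rule 2 (before a voiced consonant) → [uː].
/b/ (between /u/ and /a/) occurs immediately after a vowel → [β] by rule 1.
/a/ (between /b/ and /b/) occurs before a voiced consonant → [aː] by rule 2.
Rule 1 applies to /b/ (between /a/ and /d/: immediately after a vowel) → [β].
/d/ (between /b/ and /u/) is in the target of rule 1 but the environment (immediately after a vowel) is not met → [d].
Rule 2 applies to /u/ (between /d/ and /b/: before a voiced consonant) → [uː].
/b/ (between /u/ and /n/) occurs immediately after a vowel → [β] by rule 1.
/n/ (between /b/ and /i/): no rule targets it → [n].
/i/ (word-final): rule 2 targets it, but not before a voiced consonant → unchanged [i].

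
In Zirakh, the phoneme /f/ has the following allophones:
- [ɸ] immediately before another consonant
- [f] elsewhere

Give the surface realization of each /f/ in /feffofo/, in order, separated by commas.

[f], [ɸ], [f], [f]

Occurrence 1 (position 1): no conditioning environment matches → elsewhere allophone [f].
Occurrence 2 (position 3): immediately before another consonant → [ɸ].
Occurrence 3 (position 4): no conditioning environment matches → elsewhere allophone [f].
Occurrence 4 (position 6): no conditioning environment matches → elsewhere allophone [f].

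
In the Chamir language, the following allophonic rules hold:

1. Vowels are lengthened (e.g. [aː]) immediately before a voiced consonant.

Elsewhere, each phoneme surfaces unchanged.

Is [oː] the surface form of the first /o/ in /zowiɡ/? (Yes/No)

Yes

/o/ meets the environment for rule 1 (before a voiced consonant) → [oː].
The actual realization is [oː], which matches [oː].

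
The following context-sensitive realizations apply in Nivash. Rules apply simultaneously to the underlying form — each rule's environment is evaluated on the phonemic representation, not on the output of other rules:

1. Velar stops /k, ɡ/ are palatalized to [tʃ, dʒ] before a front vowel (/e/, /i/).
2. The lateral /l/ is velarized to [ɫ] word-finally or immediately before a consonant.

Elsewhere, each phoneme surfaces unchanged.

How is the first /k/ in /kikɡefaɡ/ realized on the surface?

/k/ (word-initial) occurs before a front vowel → [tʃ] by rule 1.

[tʃ]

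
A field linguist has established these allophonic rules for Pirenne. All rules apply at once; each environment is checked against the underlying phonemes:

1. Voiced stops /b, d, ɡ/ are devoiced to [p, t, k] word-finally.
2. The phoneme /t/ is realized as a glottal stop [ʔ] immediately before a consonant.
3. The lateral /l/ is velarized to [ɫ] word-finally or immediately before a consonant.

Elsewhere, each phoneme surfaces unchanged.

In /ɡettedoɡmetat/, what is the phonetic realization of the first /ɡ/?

/ɡ/ (word-initial) fails the environment for rule 1, so it stays [ɡ].

[ɡ]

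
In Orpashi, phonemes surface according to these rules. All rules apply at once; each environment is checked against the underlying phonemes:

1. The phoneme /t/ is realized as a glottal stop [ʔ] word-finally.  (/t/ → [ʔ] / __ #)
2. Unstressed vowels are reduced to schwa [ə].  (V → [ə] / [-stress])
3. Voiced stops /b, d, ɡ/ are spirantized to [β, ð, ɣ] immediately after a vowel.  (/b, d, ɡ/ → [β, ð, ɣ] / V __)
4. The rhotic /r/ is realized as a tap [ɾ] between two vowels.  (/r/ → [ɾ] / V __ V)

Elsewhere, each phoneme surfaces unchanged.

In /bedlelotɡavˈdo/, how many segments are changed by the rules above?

5

Segments that undergo a rule: /e/ → [ə] (rule 2); /d/ → [ð] (rule 3); /e/ → [ə] (rule 2); /o/ → [ə] (rule 2); /a/ → [ə] (rule 2).
All other segments surface unchanged.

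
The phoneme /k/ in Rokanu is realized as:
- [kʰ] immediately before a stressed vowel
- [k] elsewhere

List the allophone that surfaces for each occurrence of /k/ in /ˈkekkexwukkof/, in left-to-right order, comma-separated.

Occurrence 1 (position 1): immediately before a stressed vowel → [kʰ].
Occurrence 2 (position 3): no conditioning environment matches → elsewhere allophone [k].
Occurrence 3 (position 4): no conditioning environment matches → elsewhere allophone [k].
Occurrence 4 (position 9): no conditioning environment matches → elsewhere allophone [k].
Occurrence 5 (position 10): no conditioning environment matches → elsewhere allophone [k].

[kʰ], [k], [k], [k], [k]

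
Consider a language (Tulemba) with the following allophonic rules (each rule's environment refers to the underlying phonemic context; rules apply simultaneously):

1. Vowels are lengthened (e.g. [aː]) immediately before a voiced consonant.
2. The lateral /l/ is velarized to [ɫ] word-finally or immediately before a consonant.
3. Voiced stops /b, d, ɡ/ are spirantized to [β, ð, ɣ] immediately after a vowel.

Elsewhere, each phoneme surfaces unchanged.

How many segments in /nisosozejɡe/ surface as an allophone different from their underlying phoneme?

2

Segments that undergo a rule: /o/ → [oː] (rule 1); /e/ → [eː] (rule 1).
All other segments surface unchanged.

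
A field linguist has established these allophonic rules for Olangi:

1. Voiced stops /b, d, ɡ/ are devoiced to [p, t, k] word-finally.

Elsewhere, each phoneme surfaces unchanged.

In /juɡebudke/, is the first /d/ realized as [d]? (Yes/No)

/d/ — between /u/ and /k/; rule 1 does not apply here → [d].
The actual realization is [d], which matches [d].

Yes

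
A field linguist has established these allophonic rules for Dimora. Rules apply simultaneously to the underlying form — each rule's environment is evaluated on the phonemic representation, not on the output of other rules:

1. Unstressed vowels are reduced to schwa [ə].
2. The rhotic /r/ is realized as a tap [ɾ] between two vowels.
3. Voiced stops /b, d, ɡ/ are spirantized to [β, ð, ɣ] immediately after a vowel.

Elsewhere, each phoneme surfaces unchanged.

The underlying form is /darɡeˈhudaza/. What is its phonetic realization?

[dərɡəˈhuðəzə]

/d/ (word-initial) is in the target of rule 3 but the environment (immediately after a vowel) is not met → [d].
Rule 1 applies to /a/ (between /d/ and /r/: in an unstressed syllable) → [ə].
/r/ — between /a/ and /ɡ/; rule 2 does not apply here → [r].
/ɡ/ — between /r/ and /e/; rule 3 does not apply here → [ɡ].
/e/ (between /ɡ/ and /h/): in an unstressed syllable, so rule 1 applies → [ə].
/h/ (between /e/ and /u/): no rule targets it → [h].
/u/ — between /h/ and /d/; rule 1 does not apply here → [u].
/d/ (between /u/ and /a/) occurs immediately after a vowel → [ð] by rule 3.
/a/ meets the environment for rule 1 (in an unstressed syllable) → [ə].
/z/ — not in any rule's target class → [z].
/a/ (word-final) occurs in an unstressed syllable → [ə] by rule 1.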